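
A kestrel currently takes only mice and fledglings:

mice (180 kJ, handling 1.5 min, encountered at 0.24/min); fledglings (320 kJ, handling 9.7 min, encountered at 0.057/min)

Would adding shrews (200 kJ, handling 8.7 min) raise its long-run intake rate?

No

On mice and fledglings alone, R = ΣλE/(1+Σλh) = 61.44/1.913 = 32.12 kJ/min.
Profitability of shrews: 200/8.7 = 22.99 kJ/min.
Since 22.99 < R, time spent handling shrews is better spent searching.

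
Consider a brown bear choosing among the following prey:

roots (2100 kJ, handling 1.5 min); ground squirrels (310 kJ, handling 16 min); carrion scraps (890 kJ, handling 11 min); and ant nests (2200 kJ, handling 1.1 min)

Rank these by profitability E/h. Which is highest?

ant nests

Profitability E/h (kJ/min): roots = 2100/1.5 = 1.4e+03, ground squirrels = 310/16 = 19.4, carrion scraps = 890/11 = 80.9, ant nests = 2200/1.1 = 2e+03.
Ranked: ant nests > roots > carrion scraps > ground squirrels.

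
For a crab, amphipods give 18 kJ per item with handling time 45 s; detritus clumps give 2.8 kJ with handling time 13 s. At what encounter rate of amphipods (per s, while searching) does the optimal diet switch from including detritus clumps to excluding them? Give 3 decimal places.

The zero-one rule: include detritus clumps iff E₂/h₂ > λE₁/(1+λh₁). Equality gives the switch point.
λE₁h₂ = E₂ + λE₂h₁ ⇒ λ = E₂/(E₁h₂ − E₂h₁) = 2.8/(234 − 126) = 0.02593 per s.

0.026 per s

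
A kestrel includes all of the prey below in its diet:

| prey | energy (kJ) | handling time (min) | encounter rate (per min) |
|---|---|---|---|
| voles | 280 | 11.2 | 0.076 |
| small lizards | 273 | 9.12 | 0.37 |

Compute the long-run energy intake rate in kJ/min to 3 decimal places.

R = Σλ_iE_i / (1 + Σλ_ih_i)
Numerator: 0.076×280 + 0.37×273 = 122.3
Denominator: 1 + 0.076×11.2 + 0.37×9.12 = 5.226
R = 122.3/5.226 = 23.4 kJ/min

23.402 kJ/min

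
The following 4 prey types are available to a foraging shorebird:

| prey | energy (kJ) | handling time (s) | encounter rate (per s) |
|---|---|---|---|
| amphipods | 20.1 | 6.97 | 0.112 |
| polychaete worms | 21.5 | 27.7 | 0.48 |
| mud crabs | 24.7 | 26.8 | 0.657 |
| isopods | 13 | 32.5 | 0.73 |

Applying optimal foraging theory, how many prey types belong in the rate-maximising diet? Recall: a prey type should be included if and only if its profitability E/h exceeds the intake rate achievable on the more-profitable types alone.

E/h in descending order: amphipods 2.88, mud crabs 0.922, polychaete worms 0.776, isopods 0.4 kJ/s. The optimal diet is the largest prefix of this list for which every included type satisfies E_i/h_i > R on the types above it.
Rate on top 1: 1.264. mud crabs: 0.922 < 1.264 → exclude; stop.
Optimal diet: amphipods — 1 of 4 types.

1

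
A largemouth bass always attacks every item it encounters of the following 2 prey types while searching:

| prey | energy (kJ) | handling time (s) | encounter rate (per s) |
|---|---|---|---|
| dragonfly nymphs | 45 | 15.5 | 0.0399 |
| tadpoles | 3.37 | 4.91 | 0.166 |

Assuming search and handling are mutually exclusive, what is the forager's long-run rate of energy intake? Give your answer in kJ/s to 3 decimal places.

R = (0.0399×45 + 0.166×3.37) / (1 + 0.0399×15.5 + 0.166×4.91) = 2.355/2.434 = 0.9677 kJ/s.

0.968 kJ/s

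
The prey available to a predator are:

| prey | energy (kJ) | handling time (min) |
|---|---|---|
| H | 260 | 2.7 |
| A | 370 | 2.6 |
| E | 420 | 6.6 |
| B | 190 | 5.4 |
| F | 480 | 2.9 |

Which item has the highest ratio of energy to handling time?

F

In descending order of E/h:
F: 480/2.9 = 166 kJ/min
A: 370/2.6 = 142 kJ/min
H: 260/2.7 = 96.3 kJ/min
E: 420/6.6 = 63.6 kJ/min
B: 190/5.4 = 35.2 kJ/min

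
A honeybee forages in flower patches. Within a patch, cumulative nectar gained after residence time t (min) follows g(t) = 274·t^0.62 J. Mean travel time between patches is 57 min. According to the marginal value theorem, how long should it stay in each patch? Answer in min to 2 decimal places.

Optimal t* satisfies g'(t*) = g(t*)/(T + t*).
g'(t) = 0.62·274·t^-0.38. Setting 0.62·274·t^-0.38 = 274·t^0.62/(57+t) gives 0.62(57+t) = t, so 0.38·t = 0.62×57.
t* = 0.62×57/0.38 = 93 min.

93.00 min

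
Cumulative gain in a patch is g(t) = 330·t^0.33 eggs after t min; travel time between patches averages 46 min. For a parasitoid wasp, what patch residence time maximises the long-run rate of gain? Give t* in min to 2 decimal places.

22.66 min

Optimal t* satisfies g'(t*) = g(t*)/(T + t*).
g'(t) = 0.33·330·t^-0.67. Setting 0.33·330·t^-0.67 = 330·t^0.33/(46+t) gives 0.33(46+t) = t, so 0.67·t = 0.33×46.
t* = 0.33×46/0.67 = 22.66 min.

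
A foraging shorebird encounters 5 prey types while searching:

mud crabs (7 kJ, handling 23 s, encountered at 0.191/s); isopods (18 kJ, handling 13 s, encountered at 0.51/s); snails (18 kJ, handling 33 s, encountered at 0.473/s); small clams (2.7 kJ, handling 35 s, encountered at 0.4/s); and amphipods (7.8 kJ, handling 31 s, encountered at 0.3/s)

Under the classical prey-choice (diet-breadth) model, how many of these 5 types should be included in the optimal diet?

1

E/h in descending order: isopods 1.38, snails 0.545, mud crabs 0.304, amphipods 0.252, small clams 0.0771 kJ/s. The optimal diet is the largest prefix of this list for which every included type satisfies E_i/h_i > R on the types above it.
Rate on top 1: 1.203. snails: 0.545 < 1.203 → exclude; stop.
Optimal diet: isopods — 1 of 5 types.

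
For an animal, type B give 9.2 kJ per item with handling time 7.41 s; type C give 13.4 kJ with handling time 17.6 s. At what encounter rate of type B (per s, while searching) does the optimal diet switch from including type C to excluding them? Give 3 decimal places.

Drop type C once their profitability E₂/h₂ falls below the rate achievable on type B alone: E₂/h₂ = λE₁/(1 + λh₁).
Solve for λ: λE₁h₂ = E₂(1 + λh₁) → λ(E₁h₂ − E₂h₁) = E₂ → λ = E₂/(E₁h₂ − E₂h₁).
λ = 13.4/(9.2×17.6 − 13.4×7.41) = 13.4/62.63 = 0.214 per s.

0.214 per s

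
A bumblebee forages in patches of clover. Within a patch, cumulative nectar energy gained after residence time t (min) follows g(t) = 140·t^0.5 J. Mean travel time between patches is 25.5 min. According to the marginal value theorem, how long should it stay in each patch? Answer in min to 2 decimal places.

Maximise g(t)/(T+t): set derivative to zero → g'(t)(T+t) = g(t).
g'(t) = 0.5·140·t^-0.5. Setting 0.5·140·t^-0.5 = 140·t^0.5/(25.5+t) gives 0.5(25.5+t) = t, so 0.50·t = 0.5×25.5.
t* = 0.5×25.5/0.50 = 25.5 min.

25.50 min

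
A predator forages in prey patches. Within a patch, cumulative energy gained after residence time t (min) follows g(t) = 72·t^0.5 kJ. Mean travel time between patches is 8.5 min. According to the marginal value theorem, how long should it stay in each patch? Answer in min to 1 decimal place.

8.5 min

By the marginal value theorem, leave when the instantaneous gain rate g'(t) equals the habitat-wide average g(t)/(T + t).
g'(t) = 0.5·72·t^-0.5. Setting 0.5·72·t^-0.5 = 72·t^0.5/(8.5+t) gives 0.5(8.5+t) = t, so 0.50·t = 0.5×8.5.
t* = 0.5×8.5/0.50 = 8.5 min.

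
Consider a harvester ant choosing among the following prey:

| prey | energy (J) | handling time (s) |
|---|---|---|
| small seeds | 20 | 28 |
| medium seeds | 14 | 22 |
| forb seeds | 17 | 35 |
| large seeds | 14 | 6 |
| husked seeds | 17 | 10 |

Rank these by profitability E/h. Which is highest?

large seeds

In descending order of E/h:
large seeds: 14/6 = 2.33 J/s
husked seeds: 17/10 = 1.7 J/s
small seeds: 20/28 = 0.714 J/s
medium seeds: 14/22 = 0.636 J/s
forb seeds: 17/35 = 0.486 J/s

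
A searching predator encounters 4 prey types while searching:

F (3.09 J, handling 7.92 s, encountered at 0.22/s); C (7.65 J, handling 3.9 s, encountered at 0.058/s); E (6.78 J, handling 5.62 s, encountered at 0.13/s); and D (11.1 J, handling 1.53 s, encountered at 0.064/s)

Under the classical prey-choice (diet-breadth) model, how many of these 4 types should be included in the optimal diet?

E/h in descending order: D 7.25, C 1.96, E 1.21, F 0.39 J/s. The optimal diet is the largest prefix of this list for which every included type satisfies E_i/h_i > R on the types above it.
Rate on top 1: 0.647. C: 1.96 > 0.647 → include.
Rate on top 2: 0.8716. E: 1.21 > 0.8716 → include.
Rate on top 3: 0.9906. F: 0.39 < 0.9906 → exclude; stop.
Optimal diet: D, C, E — 3 of 4 types.

3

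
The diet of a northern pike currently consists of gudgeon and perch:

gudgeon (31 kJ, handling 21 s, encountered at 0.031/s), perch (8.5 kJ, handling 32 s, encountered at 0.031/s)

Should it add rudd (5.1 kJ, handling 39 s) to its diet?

No

Current rate: (0.031×31 + 0.031×8.5)/(1 + 0.031×21 + 0.031×32) = 0.4633 kJ/s.
rudd: E/h = 5.1/39 = 0.1308 kJ/s.
Since 0.1308 < R, time spent handling rudd is better spent searching.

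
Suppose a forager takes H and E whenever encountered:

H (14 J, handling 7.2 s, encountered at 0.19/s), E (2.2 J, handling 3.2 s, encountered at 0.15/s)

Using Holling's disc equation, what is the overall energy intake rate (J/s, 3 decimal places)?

1.050 J/s

R = Σλ_iE_i / (1 + Σλ_ih_i)
Numerator: 0.19×14 + 0.15×2.2 = 2.99
Denominator: 1 + 0.19×7.2 + 0.15×3.2 = 2.848
R = 2.99/2.848 = 1.05 J/s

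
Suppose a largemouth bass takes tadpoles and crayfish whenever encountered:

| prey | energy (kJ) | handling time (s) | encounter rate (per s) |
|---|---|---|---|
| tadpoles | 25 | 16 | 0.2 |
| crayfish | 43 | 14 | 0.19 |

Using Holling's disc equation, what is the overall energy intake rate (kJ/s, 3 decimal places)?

R = (0.2×25 + 0.19×43) / (1 + 0.2×16 + 0.19×14) = 13.17/6.86 = 1.92 kJ/s.

1.920 kJ/s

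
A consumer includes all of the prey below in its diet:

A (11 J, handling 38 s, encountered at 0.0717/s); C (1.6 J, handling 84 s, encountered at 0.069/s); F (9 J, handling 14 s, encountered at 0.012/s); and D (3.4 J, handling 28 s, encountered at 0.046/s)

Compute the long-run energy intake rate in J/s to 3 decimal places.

R = (0.0717×11 + 0.069×1.6 + 0.012×9 + 0.046×3.4) / (1 + 0.0717×38 + 0.069×84 + 0.012×14 + 0.046×28) = 1.163/10.98 = 0.106 J/s.

0.106 J/s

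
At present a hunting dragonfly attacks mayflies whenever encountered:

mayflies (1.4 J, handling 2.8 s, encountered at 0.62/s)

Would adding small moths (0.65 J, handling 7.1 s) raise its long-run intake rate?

Current rate: (0.62×1.4)/(1 + 0.62×2.8) = 0.3173 J/s.
Profitability of small moths: 0.65/7.1 = 0.09155 J/s.
Since 0.09155 < R, time spent handling small moths is better spent searching.

No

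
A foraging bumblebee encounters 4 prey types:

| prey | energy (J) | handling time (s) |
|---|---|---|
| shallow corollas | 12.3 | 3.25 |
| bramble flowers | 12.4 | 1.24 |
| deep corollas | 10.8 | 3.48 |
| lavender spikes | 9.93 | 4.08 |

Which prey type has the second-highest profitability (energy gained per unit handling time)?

shallow corollas

In descending order of E/h:
bramble flowers: 12.4/1.24 = 10 J/s
shallow corollas: 12.3/3.25 = 3.78 J/s
deep corollas: 10.8/3.48 = 3.1 J/s
lavender spikes: 9.93/4.08 = 2.43 J/s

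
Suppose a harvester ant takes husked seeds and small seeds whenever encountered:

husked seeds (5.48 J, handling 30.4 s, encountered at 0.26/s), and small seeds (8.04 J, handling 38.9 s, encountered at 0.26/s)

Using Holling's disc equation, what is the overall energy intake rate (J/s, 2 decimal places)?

0.18 J/s

R = Σλ_iE_i / (1 + Σλ_ih_i)
Numerator: 0.26×5.48 + 0.26×8.04 = 3.515
Denominator: 1 + 0.26×30.4 + 0.26×38.9 = 19.02
R = 3.515/19.02 = 0.1848 J/s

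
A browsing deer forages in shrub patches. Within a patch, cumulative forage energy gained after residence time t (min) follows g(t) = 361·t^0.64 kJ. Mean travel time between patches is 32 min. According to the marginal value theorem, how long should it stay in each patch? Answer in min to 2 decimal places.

By the marginal value theorem, leave when the instantaneous gain rate g'(t) equals the habitat-wide average g(t)/(T + t).
g'(t) = 0.64·361·t^-0.36. Setting 0.64·361·t^-0.36 = 361·t^0.64/(32+t) gives 0.64(32+t) = t, so 0.36·t = 0.64×32.
t* = 0.64×32/0.36 = 56.89 min.

56.89 min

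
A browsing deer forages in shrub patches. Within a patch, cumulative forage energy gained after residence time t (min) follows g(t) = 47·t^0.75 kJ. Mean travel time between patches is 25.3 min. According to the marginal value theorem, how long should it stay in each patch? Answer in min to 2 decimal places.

Maximise g(t)/(T+t): set derivative to zero → g'(t)(T+t) = g(t).
g'(t) = 0.75·47·t^-0.25. Setting 0.75·47·t^-0.25 = 47·t^0.75/(25.3+t) gives 0.75(25.3+t) = t, so 0.25·t = 0.75×25.3.
t* = 0.75×25.3/0.25 = 75.9 min.

75.90 min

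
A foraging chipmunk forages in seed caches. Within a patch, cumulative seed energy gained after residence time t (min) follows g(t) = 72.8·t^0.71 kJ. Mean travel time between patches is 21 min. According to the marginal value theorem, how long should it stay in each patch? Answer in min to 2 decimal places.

51.41 min

Optimal t* satisfies g'(t*) = g(t*)/(T + t*).
g'(t) = 0.71·72.8·t^-0.29. Setting 0.71·72.8·t^-0.29 = 72.8·t^0.71/(21+t) gives 0.71(21+t) = t, so 0.29·t = 0.71×21.
t* = 0.71×21/0.29 = 51.41 min.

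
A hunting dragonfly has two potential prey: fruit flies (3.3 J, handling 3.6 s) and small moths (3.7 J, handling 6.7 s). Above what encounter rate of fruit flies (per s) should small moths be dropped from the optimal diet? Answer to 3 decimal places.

At the threshold, the rate on fruit flies alone equals the profitability of small moths: λ·3.3/(1 + λ·3.6) = 3.7/6.7 = 0.5522.
Rearranging, λ(3.3 − 0.5522×3.6) = 0.5522, so λ = 0.5522/1.312 = 0.4209 per s.

0.421 per s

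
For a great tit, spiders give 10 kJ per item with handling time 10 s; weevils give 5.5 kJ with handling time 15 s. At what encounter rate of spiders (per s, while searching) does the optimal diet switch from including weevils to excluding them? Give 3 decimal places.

At the threshold, the rate on spiders alone equals the profitability of weevils: λ·10/(1 + λ·10) = 5.5/15 = 0.3667.
Rearranging, λ(10 − 0.3667×10) = 0.3667, so λ = 0.3667/6.333 = 0.05789 per s.

0.058 per s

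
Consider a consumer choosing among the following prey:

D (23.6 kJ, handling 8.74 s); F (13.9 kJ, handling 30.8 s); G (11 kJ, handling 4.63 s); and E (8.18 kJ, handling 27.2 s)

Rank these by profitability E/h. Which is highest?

D

Profitability E/h (kJ/s): D = 23.6/8.74 = 2.7, F = 13.9/30.8 = 0.451, G = 11/4.63 = 2.38, E = 8.18/27.2 = 0.301.
Ranked: D > G > F > E.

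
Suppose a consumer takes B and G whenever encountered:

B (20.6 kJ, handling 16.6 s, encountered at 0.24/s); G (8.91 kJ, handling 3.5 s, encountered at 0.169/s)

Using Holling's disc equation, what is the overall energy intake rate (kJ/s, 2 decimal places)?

Energy encountered per unit search time: 0.24×20.6 + 0.169×8.91 = 6.45 kJ/s.
Handling time per unit search time: 0.24×16.6 + 0.169×3.5 = 4.575.
Rate = 6.45/(1 + 4.575) = 1.157 kJ/s.

1.16 kJ/s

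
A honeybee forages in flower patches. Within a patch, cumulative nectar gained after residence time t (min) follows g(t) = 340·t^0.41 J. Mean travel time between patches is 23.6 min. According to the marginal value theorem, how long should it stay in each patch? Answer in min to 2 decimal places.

16.40 min

Optimal t* satisfies g'(t*) = g(t*)/(T + t*).
g'(t) = 0.41·340·t^-0.59. Setting 0.41·340·t^-0.59 = 340·t^0.41/(23.6+t) gives 0.41(23.6+t) = t, so 0.59·t = 0.41×23.6.
t* = 0.41×23.6/0.59 = 16.4 min.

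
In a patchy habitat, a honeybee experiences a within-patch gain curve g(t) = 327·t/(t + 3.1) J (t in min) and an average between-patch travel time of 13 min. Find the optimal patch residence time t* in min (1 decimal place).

Optimal t* satisfies g'(t*) = g(t*)/(T + t*).
g'(t) = 327·3.1/(t + 3.1)². Setting 327·3.1/(t+3.1)² = 327t/[(t+3.1)(13+t)] gives 3.1(13+t) = t(t+3.1), so t² = 3.1×13 = 40.3.
t* = √40.3 = 6.348 min.

6.3 min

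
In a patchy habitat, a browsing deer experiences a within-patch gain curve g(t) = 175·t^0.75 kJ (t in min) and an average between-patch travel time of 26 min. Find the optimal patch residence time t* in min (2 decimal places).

78.00 min

Maximise g(t)/(T+t): set derivative to zero → g'(t)(T+t) = g(t).
g'(t) = 0.75·175·t^-0.25. Setting 0.75·175·t^-0.25 = 175·t^0.75/(26+t) gives 0.75(26+t) = t, so 0.25·t = 0.75×26.
t* = 0.75×26/0.25 = 78 min.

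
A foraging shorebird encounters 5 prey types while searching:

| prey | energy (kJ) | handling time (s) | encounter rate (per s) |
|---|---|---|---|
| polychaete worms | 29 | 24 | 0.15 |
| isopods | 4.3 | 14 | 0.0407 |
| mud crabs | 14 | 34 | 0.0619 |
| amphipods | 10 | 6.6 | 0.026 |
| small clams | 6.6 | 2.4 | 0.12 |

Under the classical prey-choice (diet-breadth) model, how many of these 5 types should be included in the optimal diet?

Profitabilities (E/h, kJ/s): small clams 2.75, amphipods 1.52, polychaete worms 1.21, mud crabs 0.412, isopods 0.307. Add prey in this order while the next type's profitability exceeds the intake rate on those already taken.
Rate on top 1: 0.6149. amphipods: 1.52 > 0.6149 → include.
Rate on top 2: 0.7207. polychaete worms: 1.21 > 0.7207 → include.
Rate on top 3: 1.068. mud crabs: 0.412 < 1.068 → exclude; stop.
Optimal diet: small clams, amphipods, polychaete worms — 3 of 5 types.

3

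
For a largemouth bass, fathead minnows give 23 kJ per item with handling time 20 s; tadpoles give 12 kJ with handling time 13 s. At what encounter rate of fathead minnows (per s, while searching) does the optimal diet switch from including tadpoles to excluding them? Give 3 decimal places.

Drop tadpoles once their profitability E₂/h₂ falls below the rate achievable on fathead minnows alone: E₂/h₂ = λE₁/(1 + λh₁).
Solve for λ: λE₁h₂ = E₂(1 + λh₁) → λ(E₁h₂ − E₂h₁) = E₂ → λ = E₂/(E₁h₂ − E₂h₁).
λ = 12/(23×13 − 12×20) = 12/59 = 0.2034 per s.

0.203 per s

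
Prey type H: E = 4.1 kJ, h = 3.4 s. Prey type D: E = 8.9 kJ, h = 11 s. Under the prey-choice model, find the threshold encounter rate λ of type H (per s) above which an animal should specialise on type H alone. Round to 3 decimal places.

At the threshold, the rate on type H alone equals the profitability of type D: λ·4.1/(1 + λ·3.4) = 8.9/11 = 0.8091.
Rearranging, λ(4.1 − 0.8091×3.4) = 0.8091, so λ = 0.8091/1.349 = 0.5997 per s.

0.600 per s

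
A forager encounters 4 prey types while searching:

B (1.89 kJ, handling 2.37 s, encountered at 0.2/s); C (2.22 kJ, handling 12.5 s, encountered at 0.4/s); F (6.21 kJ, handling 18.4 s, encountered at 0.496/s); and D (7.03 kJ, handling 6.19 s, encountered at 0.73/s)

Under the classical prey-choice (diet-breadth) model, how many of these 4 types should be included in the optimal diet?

Rank by E/h (kJ/s): D 1.14, B 0.797, F 0.338, C 0.178. Include each in turn until the next type's E/h falls below the running intake rate.
Rate on top 1: 0.9299. B: 0.797 < 0.9299 → exclude; stop.
Optimal diet: D — 1 of 4 types.

1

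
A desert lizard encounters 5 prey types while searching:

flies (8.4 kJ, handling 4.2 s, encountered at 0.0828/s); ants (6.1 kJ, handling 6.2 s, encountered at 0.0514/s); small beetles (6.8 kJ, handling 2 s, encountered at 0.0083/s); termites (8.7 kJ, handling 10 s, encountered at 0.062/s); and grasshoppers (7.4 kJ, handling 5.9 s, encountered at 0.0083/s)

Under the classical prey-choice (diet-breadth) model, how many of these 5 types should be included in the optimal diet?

Rank by E/h (kJ/s): small beetles 3.4, flies 2, grasshoppers 1.25, ants 0.984, termites 0.87. Include each in turn until the next type's E/h falls below the running intake rate.
Rate on top 1: 0.05552. flies: 2 > 0.05552 → include.
Rate on top 2: 0.5511. grasshoppers: 1.25 > 0.5511 → include.
Rate on top 3: 0.5755. ants: 0.984 > 0.5755 → include.
Rate on top 4: 0.6506. termites: 0.87 > 0.6506 → include.
Optimal diet: small beetles, flies, grasshoppers, ants, termites — 5 of 5 types.

5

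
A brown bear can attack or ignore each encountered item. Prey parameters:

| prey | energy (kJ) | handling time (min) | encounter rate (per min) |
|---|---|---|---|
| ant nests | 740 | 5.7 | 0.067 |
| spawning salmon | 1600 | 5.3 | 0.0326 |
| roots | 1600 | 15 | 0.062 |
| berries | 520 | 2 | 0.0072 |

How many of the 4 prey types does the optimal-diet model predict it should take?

Profitabilities (E/h, kJ/min): spawning salmon 302, berries 260, ant nests 130, roots 107. Add prey in this order while the next type's profitability exceeds the intake rate on those already taken.
Rate on top 1: 44.48. berries: 260 > 44.48 → include.
Rate on top 2: 47.09. ant nests: 130 > 47.09 → include.
Rate on top 3: 67.23. roots: 107 > 67.23 → include.
Optimal diet: spawning salmon, berries, ant nests, roots — 4 of 4 types.

4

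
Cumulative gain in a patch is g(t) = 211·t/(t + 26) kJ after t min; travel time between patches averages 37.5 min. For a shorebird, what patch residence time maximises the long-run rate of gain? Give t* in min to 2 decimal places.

31.22 min

By the marginal value theorem, leave when the instantaneous gain rate g'(t) equals the habitat-wide average g(t)/(T + t).
g'(t) = 211·26/(t + 26)². Setting 211·26/(t+26)² = 211t/[(t+26)(37.5+t)] gives 26(37.5+t) = t(t+26), so t² = 26×37.5 = 975.
t* = √975 = 31.22 min.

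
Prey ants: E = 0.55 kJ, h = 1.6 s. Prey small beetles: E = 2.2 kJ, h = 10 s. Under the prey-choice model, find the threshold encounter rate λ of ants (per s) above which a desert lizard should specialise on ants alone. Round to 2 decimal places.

At the threshold, the rate on ants alone equals the profitability of small beetles: λ·0.55/(1 + λ·1.6) = 2.2/10 = 0.22.
Rearranging, λ(0.55 − 0.22×1.6) = 0.22, so λ = 0.22/0.198 = 1.111 per s.

1.11 per s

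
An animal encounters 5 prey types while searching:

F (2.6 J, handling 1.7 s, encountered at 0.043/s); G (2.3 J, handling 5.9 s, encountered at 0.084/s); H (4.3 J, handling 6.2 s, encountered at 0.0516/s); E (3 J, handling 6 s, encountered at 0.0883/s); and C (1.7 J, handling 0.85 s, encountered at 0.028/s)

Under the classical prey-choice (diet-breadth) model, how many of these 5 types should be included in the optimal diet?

Profitabilities (E/h, J/s): C 2, F 1.53, H 0.694, E 0.5, G 0.39. Add prey in this order while the next type's profitability exceeds the intake rate on those already taken.
Rate on top 1: 0.04649. F: 1.53 > 0.04649 → include.
Rate on top 2: 0.1453. H: 0.694 > 0.1453 → include.
Rate on top 3: 0.2691. E: 0.5 > 0.2691 → include.
Rate on top 4: 0.3319. G: 0.39 > 0.3319 → include.
Optimal diet: C, F, H, E, G — 5 of 5 types.

5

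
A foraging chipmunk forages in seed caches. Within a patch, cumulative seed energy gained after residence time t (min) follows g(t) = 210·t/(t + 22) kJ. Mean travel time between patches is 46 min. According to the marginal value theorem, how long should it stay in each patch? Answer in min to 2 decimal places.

31.81 min

By the marginal value theorem, leave when the instantaneous gain rate g'(t) equals the habitat-wide average g(t)/(T + t).
g'(t) = 210·22/(t + 22)². Setting 210·22/(t+22)² = 210t/[(t+22)(46+t)] gives 22(46+t) = t(t+22), so t² = 22×46 = 1012.
t* = √1012 = 31.81 min.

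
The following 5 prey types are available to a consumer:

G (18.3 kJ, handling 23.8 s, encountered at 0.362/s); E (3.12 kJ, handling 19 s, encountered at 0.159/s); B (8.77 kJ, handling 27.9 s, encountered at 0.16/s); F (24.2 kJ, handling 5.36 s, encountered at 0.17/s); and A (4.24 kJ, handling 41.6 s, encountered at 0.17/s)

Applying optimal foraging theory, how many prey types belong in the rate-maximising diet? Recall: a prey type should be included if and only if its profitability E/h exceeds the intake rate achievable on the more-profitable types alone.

1

Profitabilities (E/h, kJ/s): F 4.51, G 0.769, B 0.314, E 0.164, A 0.102. Add prey in this order while the next type's profitability exceeds the intake rate on those already taken.
Rate on top 1: 2.153. G: 0.769 < 2.153 → exclude; stop.
Optimal diet: F — 1 of 5 types.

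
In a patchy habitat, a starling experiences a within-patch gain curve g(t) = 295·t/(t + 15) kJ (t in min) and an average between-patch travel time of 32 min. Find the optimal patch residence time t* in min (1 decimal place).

21.9 min

By the marginal value theorem, leave when the instantaneous gain rate g'(t) equals the habitat-wide average g(t)/(T + t).
g'(t) = 295·15/(t + 15)². Setting 295·15/(t+15)² = 295t/[(t+15)(32+t)] gives 15(32+t) = t(t+15), so t² = 15×32 = 480.
t* = √480 = 21.91 min.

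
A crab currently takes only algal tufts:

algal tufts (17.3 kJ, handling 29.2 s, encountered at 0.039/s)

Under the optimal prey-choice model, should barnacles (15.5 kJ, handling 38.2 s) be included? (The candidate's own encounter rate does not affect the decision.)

Yes

On algal tufts alone, R = ΣλE/(1+Σλh) = 0.6747/2.139 = 0.3155 kJ/s.
Profitability of barnacles: 15.5/38.2 = 0.4058 kJ/s.
0.4058 > 0.3155, so adding barnacles raises the average — include it.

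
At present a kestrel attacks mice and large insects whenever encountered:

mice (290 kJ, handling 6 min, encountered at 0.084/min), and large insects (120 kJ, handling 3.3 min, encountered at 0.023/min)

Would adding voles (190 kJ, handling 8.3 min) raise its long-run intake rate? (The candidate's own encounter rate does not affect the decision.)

Yes

On mice and large insects alone, R = ΣλE/(1+Σλh) = 27.12/1.58 = 17.17 kJ/min.
Profitability of voles: 190/8.3 = 22.89 kJ/min.
22.89 > 17.17, so adding voles raises the average — include it.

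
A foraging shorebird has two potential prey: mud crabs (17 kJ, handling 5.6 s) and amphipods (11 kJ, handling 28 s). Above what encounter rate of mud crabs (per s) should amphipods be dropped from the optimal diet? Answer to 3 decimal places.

At the threshold, the rate on mud crabs alone equals the profitability of amphipods: λ·17/(1 + λ·5.6) = 11/28 = 0.3929.
Rearranging, λ(17 − 0.3929×5.6) = 0.3929, so λ = 0.3929/14.8 = 0.02654 per s.

0.027 per s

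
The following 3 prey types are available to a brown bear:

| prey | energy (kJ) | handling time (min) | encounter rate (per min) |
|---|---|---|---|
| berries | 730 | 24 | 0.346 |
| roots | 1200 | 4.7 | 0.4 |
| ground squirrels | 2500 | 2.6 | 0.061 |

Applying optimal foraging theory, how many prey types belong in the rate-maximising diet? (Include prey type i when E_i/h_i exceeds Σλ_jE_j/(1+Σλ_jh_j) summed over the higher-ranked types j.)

2

Profitabilities (E/h, kJ/min): ground squirrels 962, roots 255, berries 30.4. Add prey in this order while the next type's profitability exceeds the intake rate on those already taken.
Rate on top 1: 131.6. roots: 255 > 131.6 → include.
Rate on top 2: 208.2. berries: 30.4 < 208.2 → exclude; stop.
Optimal diet: ground squirrels, roots — 2 of 3 types.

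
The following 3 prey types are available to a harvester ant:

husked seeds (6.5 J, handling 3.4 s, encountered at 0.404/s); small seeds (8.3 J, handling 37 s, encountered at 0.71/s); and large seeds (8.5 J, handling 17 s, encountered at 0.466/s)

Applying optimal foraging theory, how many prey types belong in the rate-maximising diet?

Profitabilities (E/h, J/s): husked seeds 1.91, large seeds 0.5, small seeds 0.224. Add prey in this order while the next type's profitability exceeds the intake rate on those already taken.
Rate on top 1: 1.106. large seeds: 0.5 < 1.106 → exclude; stop.
Optimal diet: husked seeds — 1 of 3 types.

1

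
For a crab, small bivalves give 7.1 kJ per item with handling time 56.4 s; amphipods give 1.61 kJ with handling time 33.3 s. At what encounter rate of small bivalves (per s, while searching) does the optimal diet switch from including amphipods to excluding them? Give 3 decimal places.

At the threshold, the rate on small bivalves alone equals the profitability of amphipods: λ·7.1/(1 + λ·56.4) = 1.61/33.3 = 0.04835.
Rearranging, λ(7.1 − 0.04835×56.4) = 0.04835, so λ = 0.04835/4.373 = 0.01106 per s.

0.011 per s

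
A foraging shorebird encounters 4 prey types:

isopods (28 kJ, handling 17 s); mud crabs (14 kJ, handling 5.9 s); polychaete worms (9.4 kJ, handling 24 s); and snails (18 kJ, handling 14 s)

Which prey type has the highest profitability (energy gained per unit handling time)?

In descending order of E/h:
mud crabs: 14/5.9 = 2.37 kJ/s
isopods: 28/17 = 1.65 kJ/s
snails: 18/14 = 1.29 kJ/s
polychaete worms: 9.4/24 = 0.392 kJ/s

mud crabs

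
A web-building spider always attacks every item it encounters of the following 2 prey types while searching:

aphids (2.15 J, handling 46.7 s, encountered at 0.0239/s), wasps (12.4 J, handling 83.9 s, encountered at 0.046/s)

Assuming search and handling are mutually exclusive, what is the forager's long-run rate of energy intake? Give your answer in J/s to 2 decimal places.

0.10 J/s

Energy encountered per unit search time: 0.0239×2.15 + 0.046×12.4 = 0.6218 J/s.
Handling time per unit search time: 0.0239×46.7 + 0.046×83.9 = 4.976.
Rate = 0.6218/(1 + 4.976) = 0.1041 J/s.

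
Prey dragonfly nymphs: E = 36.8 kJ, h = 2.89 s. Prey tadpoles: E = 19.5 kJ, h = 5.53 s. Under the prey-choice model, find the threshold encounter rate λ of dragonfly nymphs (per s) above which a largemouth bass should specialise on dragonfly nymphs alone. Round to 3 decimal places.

At the threshold, the rate on dragonfly nymphs alone equals the profitability of tadpoles: λ·36.8/(1 + λ·2.89) = 19.5/5.53 = 3.526.
Rearranging, λ(36.8 − 3.526×2.89) = 3.526, so λ = 3.526/26.61 = 0.1325 per s.

0.133 per s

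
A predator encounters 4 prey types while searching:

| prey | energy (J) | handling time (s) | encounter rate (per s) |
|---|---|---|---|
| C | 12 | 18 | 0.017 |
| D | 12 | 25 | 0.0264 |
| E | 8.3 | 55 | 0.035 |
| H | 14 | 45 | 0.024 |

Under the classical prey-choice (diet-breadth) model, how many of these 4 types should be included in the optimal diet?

Profitabilities (E/h, J/s): C 0.667, D 0.48, H 0.311, E 0.151. Add prey in this order while the next type's profitability exceeds the intake rate on those already taken.
Rate on top 1: 0.1562. D: 0.48 > 0.1562 → include.
Rate on top 2: 0.2649. H: 0.311 > 0.2649 → include.
Rate on top 3: 0.2813. E: 0.151 < 0.2813 → exclude; stop.
Optimal diet: C, D, H — 3 of 4 types.

3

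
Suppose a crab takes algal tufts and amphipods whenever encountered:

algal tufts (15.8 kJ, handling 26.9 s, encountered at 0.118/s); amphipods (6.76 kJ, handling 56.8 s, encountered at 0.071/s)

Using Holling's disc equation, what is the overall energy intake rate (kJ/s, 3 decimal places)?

Energy encountered per unit search time: 0.118×15.8 + 0.071×6.76 = 2.344 kJ/s.
Handling time per unit search time: 0.118×26.9 + 0.071×56.8 = 7.207.
Rate = 2.344/(1 + 7.207) = 0.2857 kJ/s.

0.286 kJ/s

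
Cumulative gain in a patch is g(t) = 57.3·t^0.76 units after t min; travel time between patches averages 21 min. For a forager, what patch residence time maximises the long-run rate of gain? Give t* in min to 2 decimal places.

By the marginal value theorem, leave when the instantaneous gain rate g'(t) equals the habitat-wide average g(t)/(T + t).
g'(t) = 0.76·57.3·t^-0.24. Setting 0.76·57.3·t^-0.24 = 57.3·t^0.76/(21+t) gives 0.76(21+t) = t, so 0.24·t = 0.76×21.
t* = 0.76×21/0.24 = 66.5 min.

66.50 min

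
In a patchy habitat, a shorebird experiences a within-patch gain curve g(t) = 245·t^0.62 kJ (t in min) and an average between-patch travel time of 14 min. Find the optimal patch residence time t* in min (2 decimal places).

Maximise g(t)/(T+t): set derivative to zero → g'(t)(T+t) = g(t).
g'(t) = 0.62·245·t^-0.38. Setting 0.62·245·t^-0.38 = 245·t^0.62/(14+t) gives 0.62(14+t) = t, so 0.38·t = 0.62×14.
t* = 0.62×14/0.38 = 22.84 min.

22.84 min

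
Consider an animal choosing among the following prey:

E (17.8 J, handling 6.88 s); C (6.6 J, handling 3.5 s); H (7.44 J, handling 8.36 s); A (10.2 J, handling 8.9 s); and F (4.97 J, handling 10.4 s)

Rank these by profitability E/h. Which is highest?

E

In descending order of E/h:
E: 17.8/6.88 = 2.59 J/s
C: 6.6/3.5 = 1.89 J/s
A: 10.2/8.9 = 1.15 J/s
H: 7.44/8.36 = 0.89 J/s
F: 4.97/10.4 = 0.478 J/s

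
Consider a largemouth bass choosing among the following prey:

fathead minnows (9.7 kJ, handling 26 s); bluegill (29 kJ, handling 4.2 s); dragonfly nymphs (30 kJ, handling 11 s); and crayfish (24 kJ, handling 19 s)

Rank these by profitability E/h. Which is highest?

bluegill

Profitability E/h (kJ/s): fathead minnows = 9.7/26 = 0.373, bluegill = 29/4.2 = 6.9, dragonfly nymphs = 30/11 = 2.73, crayfish = 24/19 = 1.26.
Ranked: bluegill > dragonfly nymphs > crayfish > fathead minnows.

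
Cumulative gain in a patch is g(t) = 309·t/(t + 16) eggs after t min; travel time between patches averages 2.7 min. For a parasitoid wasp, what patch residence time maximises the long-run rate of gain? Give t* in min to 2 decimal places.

6.57 min

Optimal t* satisfies g'(t*) = g(t*)/(T + t*).
g'(t) = 309·16/(t + 16)². Setting 309·16/(t+16)² = 309t/[(t+16)(2.7+t)] gives 16(2.7+t) = t(t+16), so t² = 16×2.7 = 43.2.
t* = √43.2 = 6.573 min.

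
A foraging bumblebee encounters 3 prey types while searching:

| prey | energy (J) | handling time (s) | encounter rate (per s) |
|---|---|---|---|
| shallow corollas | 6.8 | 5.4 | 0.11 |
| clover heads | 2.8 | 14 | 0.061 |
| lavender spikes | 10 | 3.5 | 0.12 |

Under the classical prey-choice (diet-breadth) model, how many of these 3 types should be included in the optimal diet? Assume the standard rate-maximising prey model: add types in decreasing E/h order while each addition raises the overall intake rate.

2

Profitabilities (E/h, J/s): lavender spikes 2.86, shallow corollas 1.26, clover heads 0.2. Add prey in this order while the next type's profitability exceeds the intake rate on those already taken.
Rate on top 1: 0.8451. shallow corollas: 1.26 > 0.8451 → include.
Rate on top 2: 0.9672. clover heads: 0.2 < 0.9672 → exclude; stop.
Optimal diet: lavender spikes, shallow corollas — 2 of 3 types.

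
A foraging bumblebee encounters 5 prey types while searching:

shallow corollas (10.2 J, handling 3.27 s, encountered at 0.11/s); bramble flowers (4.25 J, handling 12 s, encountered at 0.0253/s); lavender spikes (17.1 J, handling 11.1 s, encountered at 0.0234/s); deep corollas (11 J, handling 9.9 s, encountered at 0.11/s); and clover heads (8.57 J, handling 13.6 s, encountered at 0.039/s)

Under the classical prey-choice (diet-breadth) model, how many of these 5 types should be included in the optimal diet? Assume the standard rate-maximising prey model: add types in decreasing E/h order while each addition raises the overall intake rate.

E/h in descending order: shallow corollas 3.12, lavender spikes 1.54, deep corollas 1.11, clover heads 0.63, bramble flowers 0.354 J/s. The optimal diet is the largest prefix of this list for which every included type satisfies E_i/h_i > R on the types above it.
Rate on top 1: 0.8252. lavender spikes: 1.54 > 0.8252 → include.
Rate on top 2: 0.9399. deep corollas: 1.11 > 0.9399 → include.
Rate on top 3: 1.009. clover heads: 0.63 < 1.009 → exclude; stop.
Optimal diet: shallow corollas, lavender spikes, deep corollas — 3 of 5 types.

3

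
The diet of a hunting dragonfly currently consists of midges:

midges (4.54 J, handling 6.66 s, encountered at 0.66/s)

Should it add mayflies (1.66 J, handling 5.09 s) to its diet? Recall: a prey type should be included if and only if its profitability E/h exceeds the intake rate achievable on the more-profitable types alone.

No

Current rate: (0.66×4.54)/(1 + 0.66×6.66) = 0.5553 J/s.
mayflies: E/h = 1.66/5.09 = 0.3261 J/s.
Since 0.3261 < R, time spent handling mayflies is better spent searching.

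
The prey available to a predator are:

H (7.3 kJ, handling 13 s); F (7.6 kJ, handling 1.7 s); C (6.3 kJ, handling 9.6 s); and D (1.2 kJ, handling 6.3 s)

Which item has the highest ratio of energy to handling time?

In descending order of E/h:
F: 7.6/1.7 = 4.47 kJ/s
C: 6.3/9.6 = 0.656 kJ/s
H: 7.3/13 = 0.562 kJ/s
D: 1.2/6.3 = 0.19 kJ/s

F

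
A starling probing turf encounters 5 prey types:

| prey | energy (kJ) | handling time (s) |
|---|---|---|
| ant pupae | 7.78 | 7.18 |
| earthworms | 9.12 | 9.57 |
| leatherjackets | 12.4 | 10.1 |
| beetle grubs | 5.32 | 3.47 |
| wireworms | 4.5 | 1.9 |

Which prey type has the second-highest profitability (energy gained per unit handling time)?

beetle grubs

Profitability E/h (kJ/s): ant pupae = 7.78/7.18 = 1.08, earthworms = 9.12/9.57 = 0.953, leatherjackets = 12.4/10.1 = 1.23, beetle grubs = 5.32/3.47 = 1.53, wireworms = 4.5/1.9 = 2.37.
Ranked: wireworms > beetle grubs > leatherjackets > ant pupae > earthworms.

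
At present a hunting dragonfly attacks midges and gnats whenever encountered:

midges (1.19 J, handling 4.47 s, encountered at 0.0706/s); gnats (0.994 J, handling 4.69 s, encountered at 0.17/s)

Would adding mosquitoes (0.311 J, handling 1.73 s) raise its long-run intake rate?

Yes

Current rate: (0.0706×1.19 + 0.17×0.994)/(1 + 0.0706×4.47 + 0.17×4.69) = 0.1197 J/s.
mosquitoes: E/h = 0.311/1.73 = 0.1798 J/s.
0.1798 > 0.1197, so adding mosquitoes raises the average — include it.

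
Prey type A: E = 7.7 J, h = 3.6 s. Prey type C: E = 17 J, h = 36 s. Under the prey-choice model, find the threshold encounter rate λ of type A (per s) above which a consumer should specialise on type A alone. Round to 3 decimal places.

0.079 per s

At the threshold, the rate on type A alone equals the profitability of type C: λ·7.7/(1 + λ·3.6) = 17/36 = 0.4722.
Rearranging, λ(7.7 − 0.4722×3.6) = 0.4722, so λ = 0.4722/6 = 0.0787 per s.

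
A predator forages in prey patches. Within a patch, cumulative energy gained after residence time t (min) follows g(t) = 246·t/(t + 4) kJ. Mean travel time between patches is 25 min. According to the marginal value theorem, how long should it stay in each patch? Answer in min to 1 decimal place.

10.0 min

Maximise g(t)/(T+t): set derivative to zero → g'(t)(T+t) = g(t).
g'(t) = 246·4/(t + 4)². Setting 246·4/(t+4)² = 246t/[(t+4)(25+t)] gives 4(25+t) = t(t+4), so t² = 4×25 = 100.
t* = √100 = 10 min.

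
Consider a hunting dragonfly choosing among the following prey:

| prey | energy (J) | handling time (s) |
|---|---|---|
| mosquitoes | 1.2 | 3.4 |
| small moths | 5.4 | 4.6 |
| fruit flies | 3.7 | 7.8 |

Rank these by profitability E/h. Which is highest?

small moths

In descending order of E/h:
small moths: 5.4/4.6 = 1.17 J/s
fruit flies: 3.7/7.8 = 0.474 J/s
mosquitoes: 1.2/3.4 = 0.353 J/s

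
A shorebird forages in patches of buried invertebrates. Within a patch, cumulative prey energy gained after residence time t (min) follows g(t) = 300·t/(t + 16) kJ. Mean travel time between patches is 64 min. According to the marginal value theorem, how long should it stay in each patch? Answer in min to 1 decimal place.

32.0 min

Optimal t* satisfies g'(t*) = g(t*)/(T + t*).
g'(t) = 300·16/(t + 16)². Setting 300·16/(t+16)² = 300t/[(t+16)(64+t)] gives 16(64+t) = t(t+16), so t² = 16×64 = 1024.
t* = √1024 = 32 min.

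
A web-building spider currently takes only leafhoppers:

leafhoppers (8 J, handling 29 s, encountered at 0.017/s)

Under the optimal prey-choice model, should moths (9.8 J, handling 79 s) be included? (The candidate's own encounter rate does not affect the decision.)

Yes

On leafhoppers alone, R = ΣλE/(1+Σλh) = 0.136/1.493 = 0.09109 J/s.
Profitability of moths: 9.8/79 = 0.1241 J/s.
Since 0.1241 > R, including moths increases the long-run rate.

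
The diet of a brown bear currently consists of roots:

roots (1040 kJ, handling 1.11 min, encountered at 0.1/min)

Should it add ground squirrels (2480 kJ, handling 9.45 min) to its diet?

Intake rate on the current diet: R = (0.1×1040) / (1 + 0.1×1.11) = 104/1.111 = 93.61 kJ/min.
Profitability of ground squirrels: 2480/9.45 = 262.4 kJ/min.
262.4 > 93.61, so adding ground squirrels raises the average — include it.

Yes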